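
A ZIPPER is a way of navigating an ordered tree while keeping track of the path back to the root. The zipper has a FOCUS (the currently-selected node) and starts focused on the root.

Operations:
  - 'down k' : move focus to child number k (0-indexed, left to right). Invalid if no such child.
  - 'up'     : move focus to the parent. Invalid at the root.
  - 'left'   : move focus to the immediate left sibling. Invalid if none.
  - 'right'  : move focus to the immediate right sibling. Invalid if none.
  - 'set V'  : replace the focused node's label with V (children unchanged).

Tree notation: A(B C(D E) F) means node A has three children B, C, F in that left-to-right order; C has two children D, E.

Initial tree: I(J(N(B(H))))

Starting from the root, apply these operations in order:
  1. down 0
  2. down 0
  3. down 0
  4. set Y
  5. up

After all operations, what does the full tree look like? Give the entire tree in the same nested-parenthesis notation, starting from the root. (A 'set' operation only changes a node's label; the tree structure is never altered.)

Step 1 (down 0): focus=J path=0 depth=1 children=['N'] left=[] right=[] parent=I
Step 2 (down 0): focus=N path=0/0 depth=2 children=['B'] left=[] right=[] parent=J
Step 3 (down 0): focus=B path=0/0/0 depth=3 children=['H'] left=[] right=[] parent=N
Step 4 (set Y): focus=Y path=0/0/0 depth=3 children=['H'] left=[] right=[] parent=N
Step 5 (up): focus=N path=0/0 depth=2 children=['Y'] left=[] right=[] parent=J

Answer: I(J(N(Y(H))))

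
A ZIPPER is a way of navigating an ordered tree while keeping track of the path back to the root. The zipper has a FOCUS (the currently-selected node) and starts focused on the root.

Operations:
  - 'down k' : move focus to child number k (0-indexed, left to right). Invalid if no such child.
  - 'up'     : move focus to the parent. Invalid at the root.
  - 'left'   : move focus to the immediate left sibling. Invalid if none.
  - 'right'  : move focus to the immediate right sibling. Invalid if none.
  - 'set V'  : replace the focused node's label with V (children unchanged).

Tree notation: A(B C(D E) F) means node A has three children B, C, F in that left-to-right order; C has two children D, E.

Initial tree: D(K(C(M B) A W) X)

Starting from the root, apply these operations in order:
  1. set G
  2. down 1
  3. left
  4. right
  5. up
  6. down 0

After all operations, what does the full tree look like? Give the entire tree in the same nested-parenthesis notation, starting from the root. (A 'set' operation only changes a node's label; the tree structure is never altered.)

Step 1 (set G): focus=G path=root depth=0 children=['K', 'X'] (at root)
Step 2 (down 1): focus=X path=1 depth=1 children=[] left=['K'] right=[] parent=G
Step 3 (left): focus=K path=0 depth=1 children=['C', 'A', 'W'] left=[] right=['X'] parent=G
Step 4 (right): focus=X path=1 depth=1 children=[] left=['K'] right=[] parent=G
Step 5 (up): focus=G path=root depth=0 children=['K', 'X'] (at root)
Step 6 (down 0): focus=K path=0 depth=1 children=['C', 'A', 'W'] left=[] right=['X'] parent=G

Answer: G(K(C(M B) A W) X)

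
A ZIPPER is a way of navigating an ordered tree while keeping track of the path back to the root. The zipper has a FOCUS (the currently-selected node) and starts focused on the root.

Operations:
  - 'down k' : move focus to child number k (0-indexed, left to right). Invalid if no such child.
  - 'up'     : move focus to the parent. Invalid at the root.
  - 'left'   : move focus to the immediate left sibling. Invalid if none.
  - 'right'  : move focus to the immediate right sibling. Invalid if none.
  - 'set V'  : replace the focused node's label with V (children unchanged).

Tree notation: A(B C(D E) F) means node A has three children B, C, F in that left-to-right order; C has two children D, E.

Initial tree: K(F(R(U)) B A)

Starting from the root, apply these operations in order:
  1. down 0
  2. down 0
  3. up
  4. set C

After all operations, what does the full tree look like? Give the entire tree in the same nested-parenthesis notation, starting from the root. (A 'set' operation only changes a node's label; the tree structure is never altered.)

Step 1 (down 0): focus=F path=0 depth=1 children=['R'] left=[] right=['B', 'A'] parent=K
Step 2 (down 0): focus=R path=0/0 depth=2 children=['U'] left=[] right=[] parent=F
Step 3 (up): focus=F path=0 depth=1 children=['R'] left=[] right=['B', 'A'] parent=K
Step 4 (set C): focus=C path=0 depth=1 children=['R'] left=[] right=['B', 'A'] parent=K

Answer: K(C(R(U)) B A)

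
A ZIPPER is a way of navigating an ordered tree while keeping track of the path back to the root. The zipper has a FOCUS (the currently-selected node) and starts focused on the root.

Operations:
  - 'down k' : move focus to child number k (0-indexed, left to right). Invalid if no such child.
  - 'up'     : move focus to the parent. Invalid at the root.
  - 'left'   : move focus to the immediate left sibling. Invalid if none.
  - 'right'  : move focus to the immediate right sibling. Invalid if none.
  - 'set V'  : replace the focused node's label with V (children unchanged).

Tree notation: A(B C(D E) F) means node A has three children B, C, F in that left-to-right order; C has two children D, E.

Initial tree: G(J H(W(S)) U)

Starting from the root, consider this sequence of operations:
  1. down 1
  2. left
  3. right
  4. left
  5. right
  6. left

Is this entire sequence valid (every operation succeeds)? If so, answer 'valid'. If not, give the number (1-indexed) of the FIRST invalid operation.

Step 1 (down 1): focus=H path=1 depth=1 children=['W'] left=['J'] right=['U'] parent=G
Step 2 (left): focus=J path=0 depth=1 children=[] left=[] right=['H', 'U'] parent=G
Step 3 (right): focus=H path=1 depth=1 children=['W'] left=['J'] right=['U'] parent=G
Step 4 (left): focus=J path=0 depth=1 children=[] left=[] right=['H', 'U'] parent=G
Step 5 (right): focus=H path=1 depth=1 children=['W'] left=['J'] right=['U'] parent=G
Step 6 (left): focus=J path=0 depth=1 children=[] left=[] right=['H', 'U'] parent=G

Answer: valid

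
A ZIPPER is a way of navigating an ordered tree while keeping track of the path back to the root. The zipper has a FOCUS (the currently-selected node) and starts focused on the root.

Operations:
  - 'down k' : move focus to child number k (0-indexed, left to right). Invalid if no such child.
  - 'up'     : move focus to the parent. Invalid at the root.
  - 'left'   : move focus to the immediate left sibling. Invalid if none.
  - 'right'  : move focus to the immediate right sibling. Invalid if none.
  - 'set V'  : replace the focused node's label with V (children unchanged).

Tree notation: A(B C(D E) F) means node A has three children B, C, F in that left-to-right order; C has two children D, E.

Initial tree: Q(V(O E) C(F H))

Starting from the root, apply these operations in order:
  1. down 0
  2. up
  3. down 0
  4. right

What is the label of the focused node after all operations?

Answer: C

Derivation:
Step 1 (down 0): focus=V path=0 depth=1 children=['O', 'E'] left=[] right=['C'] parent=Q
Step 2 (up): focus=Q path=root depth=0 children=['V', 'C'] (at root)
Step 3 (down 0): focus=V path=0 depth=1 children=['O', 'E'] left=[] right=['C'] parent=Q
Step 4 (right): focus=C path=1 depth=1 children=['F', 'H'] left=['V'] right=[] parent=Q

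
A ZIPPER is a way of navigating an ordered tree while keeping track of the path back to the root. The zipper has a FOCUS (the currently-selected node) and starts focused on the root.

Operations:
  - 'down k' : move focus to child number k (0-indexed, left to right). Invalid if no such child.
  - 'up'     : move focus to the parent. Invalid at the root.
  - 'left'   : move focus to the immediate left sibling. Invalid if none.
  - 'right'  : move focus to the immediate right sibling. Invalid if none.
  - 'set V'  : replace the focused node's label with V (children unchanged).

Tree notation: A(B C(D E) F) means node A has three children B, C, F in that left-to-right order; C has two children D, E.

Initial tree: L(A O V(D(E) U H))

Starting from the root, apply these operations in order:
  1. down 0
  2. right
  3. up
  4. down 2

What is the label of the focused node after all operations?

Step 1 (down 0): focus=A path=0 depth=1 children=[] left=[] right=['O', 'V'] parent=L
Step 2 (right): focus=O path=1 depth=1 children=[] left=['A'] right=['V'] parent=L
Step 3 (up): focus=L path=root depth=0 children=['A', 'O', 'V'] (at root)
Step 4 (down 2): focus=V path=2 depth=1 children=['D', 'U', 'H'] left=['A', 'O'] right=[] parent=L

Answer: V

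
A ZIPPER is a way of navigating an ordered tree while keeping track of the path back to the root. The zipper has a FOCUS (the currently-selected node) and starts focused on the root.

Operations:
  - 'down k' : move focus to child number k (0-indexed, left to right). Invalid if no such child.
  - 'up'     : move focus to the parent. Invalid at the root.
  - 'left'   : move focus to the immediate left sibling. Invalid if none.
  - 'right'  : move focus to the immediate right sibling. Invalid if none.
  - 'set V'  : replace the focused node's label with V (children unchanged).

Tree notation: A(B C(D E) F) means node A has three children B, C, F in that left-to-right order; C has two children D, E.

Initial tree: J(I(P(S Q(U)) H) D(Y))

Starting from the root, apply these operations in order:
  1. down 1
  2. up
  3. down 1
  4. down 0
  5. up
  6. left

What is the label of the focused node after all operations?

Answer: I

Derivation:
Step 1 (down 1): focus=D path=1 depth=1 children=['Y'] left=['I'] right=[] parent=J
Step 2 (up): focus=J path=root depth=0 children=['I', 'D'] (at root)
Step 3 (down 1): focus=D path=1 depth=1 children=['Y'] left=['I'] right=[] parent=J
Step 4 (down 0): focus=Y path=1/0 depth=2 children=[] left=[] right=[] parent=D
Step 5 (up): focus=D path=1 depth=1 children=['Y'] left=['I'] right=[] parent=J
Step 6 (left): focus=I path=0 depth=1 children=['P', 'H'] left=[] right=['D'] parent=J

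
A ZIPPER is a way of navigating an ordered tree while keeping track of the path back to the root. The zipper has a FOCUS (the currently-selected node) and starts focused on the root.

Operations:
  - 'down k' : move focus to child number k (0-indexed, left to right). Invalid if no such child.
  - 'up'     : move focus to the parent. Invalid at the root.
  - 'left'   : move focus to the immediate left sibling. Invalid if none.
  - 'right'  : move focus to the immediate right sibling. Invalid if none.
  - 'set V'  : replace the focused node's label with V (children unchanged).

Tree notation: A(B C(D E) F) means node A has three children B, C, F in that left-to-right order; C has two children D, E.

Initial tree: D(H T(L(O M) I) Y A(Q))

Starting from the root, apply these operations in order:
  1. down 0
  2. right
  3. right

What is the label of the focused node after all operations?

Step 1 (down 0): focus=H path=0 depth=1 children=[] left=[] right=['T', 'Y', 'A'] parent=D
Step 2 (right): focus=T path=1 depth=1 children=['L', 'I'] left=['H'] right=['Y', 'A'] parent=D
Step 3 (right): focus=Y path=2 depth=1 children=[] left=['H', 'T'] right=['A'] parent=D

Answer: Y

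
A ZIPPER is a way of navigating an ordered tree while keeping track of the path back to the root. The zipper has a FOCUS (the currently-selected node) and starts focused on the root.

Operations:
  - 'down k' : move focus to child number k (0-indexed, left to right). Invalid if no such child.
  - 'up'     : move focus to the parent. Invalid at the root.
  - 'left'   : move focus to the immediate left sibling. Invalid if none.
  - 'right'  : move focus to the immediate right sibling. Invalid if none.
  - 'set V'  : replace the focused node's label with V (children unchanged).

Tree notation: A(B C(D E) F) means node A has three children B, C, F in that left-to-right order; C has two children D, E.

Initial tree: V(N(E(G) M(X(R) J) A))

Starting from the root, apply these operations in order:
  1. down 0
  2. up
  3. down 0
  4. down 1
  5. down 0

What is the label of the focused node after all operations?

Answer: X

Derivation:
Step 1 (down 0): focus=N path=0 depth=1 children=['E', 'M', 'A'] left=[] right=[] parent=V
Step 2 (up): focus=V path=root depth=0 children=['N'] (at root)
Step 3 (down 0): focus=N path=0 depth=1 children=['E', 'M', 'A'] left=[] right=[] parent=V
Step 4 (down 1): focus=M path=0/1 depth=2 children=['X', 'J'] left=['E'] right=['A'] parent=N
Step 5 (down 0): focus=X path=0/1/0 depth=3 children=['R'] left=[] right=['J'] parent=M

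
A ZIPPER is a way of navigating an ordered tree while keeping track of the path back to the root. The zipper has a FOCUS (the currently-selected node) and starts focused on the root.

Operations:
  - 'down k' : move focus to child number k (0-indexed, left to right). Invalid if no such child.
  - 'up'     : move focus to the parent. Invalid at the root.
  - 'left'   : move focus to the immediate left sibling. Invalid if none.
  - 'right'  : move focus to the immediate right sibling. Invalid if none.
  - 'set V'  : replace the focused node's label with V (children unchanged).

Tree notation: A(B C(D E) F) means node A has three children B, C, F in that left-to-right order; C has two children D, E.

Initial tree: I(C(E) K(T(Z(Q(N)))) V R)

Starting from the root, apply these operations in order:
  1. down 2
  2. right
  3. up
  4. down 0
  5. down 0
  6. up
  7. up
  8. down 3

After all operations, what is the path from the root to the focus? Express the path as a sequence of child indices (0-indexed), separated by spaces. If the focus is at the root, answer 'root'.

Answer: 3

Derivation:
Step 1 (down 2): focus=V path=2 depth=1 children=[] left=['C', 'K'] right=['R'] parent=I
Step 2 (right): focus=R path=3 depth=1 children=[] left=['C', 'K', 'V'] right=[] parent=I
Step 3 (up): focus=I path=root depth=0 children=['C', 'K', 'V', 'R'] (at root)
Step 4 (down 0): focus=C path=0 depth=1 children=['E'] left=[] right=['K', 'V', 'R'] parent=I
Step 5 (down 0): focus=E path=0/0 depth=2 children=[] left=[] right=[] parent=C
Step 6 (up): focus=C path=0 depth=1 children=['E'] left=[] right=['K', 'V', 'R'] parent=I
Step 7 (up): focus=I path=root depth=0 children=['C', 'K', 'V', 'R'] (at root)
Step 8 (down 3): focus=R path=3 depth=1 children=[] left=['C', 'K', 'V'] right=[] parent=I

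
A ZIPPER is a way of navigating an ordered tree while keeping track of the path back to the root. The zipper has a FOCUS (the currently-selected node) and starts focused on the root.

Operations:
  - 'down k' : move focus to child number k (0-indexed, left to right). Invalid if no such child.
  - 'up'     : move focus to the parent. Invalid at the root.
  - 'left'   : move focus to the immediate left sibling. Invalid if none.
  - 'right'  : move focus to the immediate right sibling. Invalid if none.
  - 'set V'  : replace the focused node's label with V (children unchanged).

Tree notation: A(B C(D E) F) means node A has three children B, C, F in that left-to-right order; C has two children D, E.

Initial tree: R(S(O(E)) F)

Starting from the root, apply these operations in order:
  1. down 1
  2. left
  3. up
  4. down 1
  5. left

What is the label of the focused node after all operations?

Answer: S

Derivation:
Step 1 (down 1): focus=F path=1 depth=1 children=[] left=['S'] right=[] parent=R
Step 2 (left): focus=S path=0 depth=1 children=['O'] left=[] right=['F'] parent=R
Step 3 (up): focus=R path=root depth=0 children=['S', 'F'] (at root)
Step 4 (down 1): focus=F path=1 depth=1 children=[] left=['S'] right=[] parent=R
Step 5 (left): focus=S path=0 depth=1 children=['O'] left=[] right=['F'] parent=R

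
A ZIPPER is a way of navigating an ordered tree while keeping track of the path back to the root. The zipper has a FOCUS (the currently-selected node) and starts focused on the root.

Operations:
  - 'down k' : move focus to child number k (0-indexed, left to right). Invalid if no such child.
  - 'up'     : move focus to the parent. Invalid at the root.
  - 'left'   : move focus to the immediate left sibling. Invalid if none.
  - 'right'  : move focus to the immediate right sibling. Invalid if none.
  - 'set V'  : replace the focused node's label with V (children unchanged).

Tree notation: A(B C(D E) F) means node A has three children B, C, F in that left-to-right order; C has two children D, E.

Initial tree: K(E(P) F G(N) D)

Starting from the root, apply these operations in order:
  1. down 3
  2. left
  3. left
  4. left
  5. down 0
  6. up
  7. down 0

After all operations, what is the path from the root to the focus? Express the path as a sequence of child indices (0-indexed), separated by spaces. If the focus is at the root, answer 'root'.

Step 1 (down 3): focus=D path=3 depth=1 children=[] left=['E', 'F', 'G'] right=[] parent=K
Step 2 (left): focus=G path=2 depth=1 children=['N'] left=['E', 'F'] right=['D'] parent=K
Step 3 (left): focus=F path=1 depth=1 children=[] left=['E'] right=['G', 'D'] parent=K
Step 4 (left): focus=E path=0 depth=1 children=['P'] left=[] right=['F', 'G', 'D'] parent=K
Step 5 (down 0): focus=P path=0/0 depth=2 children=[] left=[] right=[] parent=E
Step 6 (up): focus=E path=0 depth=1 children=['P'] left=[] right=['F', 'G', 'D'] parent=K
Step 7 (down 0): focus=P path=0/0 depth=2 children=[] left=[] right=[] parent=E

Answer: 0 0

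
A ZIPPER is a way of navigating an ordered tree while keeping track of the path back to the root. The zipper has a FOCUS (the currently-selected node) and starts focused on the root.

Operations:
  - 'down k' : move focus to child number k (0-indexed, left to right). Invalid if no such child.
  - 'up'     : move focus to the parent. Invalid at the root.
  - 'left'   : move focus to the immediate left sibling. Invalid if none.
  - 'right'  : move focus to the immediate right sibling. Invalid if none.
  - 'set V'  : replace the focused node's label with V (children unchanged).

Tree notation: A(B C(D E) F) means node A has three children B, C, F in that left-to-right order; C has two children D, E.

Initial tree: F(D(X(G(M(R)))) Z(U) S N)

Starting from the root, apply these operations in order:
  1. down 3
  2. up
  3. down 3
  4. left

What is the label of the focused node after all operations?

Answer: S

Derivation:
Step 1 (down 3): focus=N path=3 depth=1 children=[] left=['D', 'Z', 'S'] right=[] parent=F
Step 2 (up): focus=F path=root depth=0 children=['D', 'Z', 'S', 'N'] (at root)
Step 3 (down 3): focus=N path=3 depth=1 children=[] left=['D', 'Z', 'S'] right=[] parent=F
Step 4 (left): focus=S path=2 depth=1 children=[] left=['D', 'Z'] right=['N'] parent=F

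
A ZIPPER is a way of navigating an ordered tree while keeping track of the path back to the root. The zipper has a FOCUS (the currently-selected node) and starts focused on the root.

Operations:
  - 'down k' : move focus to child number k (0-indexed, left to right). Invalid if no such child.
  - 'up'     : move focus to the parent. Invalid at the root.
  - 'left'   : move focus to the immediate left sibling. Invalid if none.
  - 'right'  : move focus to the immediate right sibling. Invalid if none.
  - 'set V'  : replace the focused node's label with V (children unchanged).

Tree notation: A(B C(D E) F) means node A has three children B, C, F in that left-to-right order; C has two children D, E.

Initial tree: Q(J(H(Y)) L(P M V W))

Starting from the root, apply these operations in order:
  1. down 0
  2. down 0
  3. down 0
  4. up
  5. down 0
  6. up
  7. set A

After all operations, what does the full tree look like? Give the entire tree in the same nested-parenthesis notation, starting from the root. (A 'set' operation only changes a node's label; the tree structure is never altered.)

Answer: Q(J(A(Y)) L(P M V W))

Derivation:
Step 1 (down 0): focus=J path=0 depth=1 children=['H'] left=[] right=['L'] parent=Q
Step 2 (down 0): focus=H path=0/0 depth=2 children=['Y'] left=[] right=[] parent=J
Step 3 (down 0): focus=Y path=0/0/0 depth=3 children=[] left=[] right=[] parent=H
Step 4 (up): focus=H path=0/0 depth=2 children=['Y'] left=[] right=[] parent=J
Step 5 (down 0): focus=Y path=0/0/0 depth=3 children=[] left=[] right=[] parent=H
Step 6 (up): focus=H path=0/0 depth=2 children=['Y'] left=[] right=[] parent=J
Step 7 (set A): focus=A path=0/0 depth=2 children=['Y'] left=[] right=[] parent=J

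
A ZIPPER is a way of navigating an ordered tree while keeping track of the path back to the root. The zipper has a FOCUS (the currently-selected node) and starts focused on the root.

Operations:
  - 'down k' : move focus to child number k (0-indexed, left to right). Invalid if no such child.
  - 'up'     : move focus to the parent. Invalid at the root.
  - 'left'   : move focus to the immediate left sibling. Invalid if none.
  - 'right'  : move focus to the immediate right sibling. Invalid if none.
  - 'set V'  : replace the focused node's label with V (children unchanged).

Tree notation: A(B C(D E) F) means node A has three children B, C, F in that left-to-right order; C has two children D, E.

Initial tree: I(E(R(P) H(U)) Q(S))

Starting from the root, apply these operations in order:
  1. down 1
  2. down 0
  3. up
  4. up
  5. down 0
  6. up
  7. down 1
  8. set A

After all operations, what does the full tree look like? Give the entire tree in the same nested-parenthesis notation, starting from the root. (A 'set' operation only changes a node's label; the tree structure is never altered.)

Answer: I(E(R(P) H(U)) A(S))

Derivation:
Step 1 (down 1): focus=Q path=1 depth=1 children=['S'] left=['E'] right=[] parent=I
Step 2 (down 0): focus=S path=1/0 depth=2 children=[] left=[] right=[] parent=Q
Step 3 (up): focus=Q path=1 depth=1 children=['S'] left=['E'] right=[] parent=I
Step 4 (up): focus=I path=root depth=0 children=['E', 'Q'] (at root)
Step 5 (down 0): focus=E path=0 depth=1 children=['R', 'H'] left=[] right=['Q'] parent=I
Step 6 (up): focus=I path=root depth=0 children=['E', 'Q'] (at root)
Step 7 (down 1): focus=Q path=1 depth=1 children=['S'] left=['E'] right=[] parent=I
Step 8 (set A): focus=A path=1 depth=1 children=['S'] left=['E'] right=[] parent=I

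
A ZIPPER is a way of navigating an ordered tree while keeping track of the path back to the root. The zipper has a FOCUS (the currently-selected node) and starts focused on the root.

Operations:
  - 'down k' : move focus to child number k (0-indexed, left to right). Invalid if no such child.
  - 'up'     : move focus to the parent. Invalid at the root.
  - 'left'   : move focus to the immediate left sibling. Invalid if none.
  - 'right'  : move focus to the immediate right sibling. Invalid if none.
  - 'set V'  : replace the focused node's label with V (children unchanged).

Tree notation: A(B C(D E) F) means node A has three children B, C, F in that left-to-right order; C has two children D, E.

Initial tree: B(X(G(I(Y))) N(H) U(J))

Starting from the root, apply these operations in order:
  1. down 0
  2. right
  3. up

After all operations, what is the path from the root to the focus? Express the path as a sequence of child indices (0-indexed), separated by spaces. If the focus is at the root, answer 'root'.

Answer: root

Derivation:
Step 1 (down 0): focus=X path=0 depth=1 children=['G'] left=[] right=['N', 'U'] parent=B
Step 2 (right): focus=N path=1 depth=1 children=['H'] left=['X'] right=['U'] parent=B
Step 3 (up): focus=B path=root depth=0 children=['X', 'N', 'U'] (at root)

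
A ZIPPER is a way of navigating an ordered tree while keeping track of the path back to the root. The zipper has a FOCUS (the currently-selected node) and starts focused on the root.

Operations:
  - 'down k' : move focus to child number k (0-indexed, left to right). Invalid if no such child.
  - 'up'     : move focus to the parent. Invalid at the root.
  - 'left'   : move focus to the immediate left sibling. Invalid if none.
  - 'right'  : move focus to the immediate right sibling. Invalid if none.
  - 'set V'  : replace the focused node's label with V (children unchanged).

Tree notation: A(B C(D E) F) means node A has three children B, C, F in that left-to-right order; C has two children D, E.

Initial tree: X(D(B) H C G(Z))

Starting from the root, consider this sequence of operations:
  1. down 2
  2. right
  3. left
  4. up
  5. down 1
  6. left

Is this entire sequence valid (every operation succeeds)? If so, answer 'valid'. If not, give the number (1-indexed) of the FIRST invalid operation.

Answer: valid

Derivation:
Step 1 (down 2): focus=C path=2 depth=1 children=[] left=['D', 'H'] right=['G'] parent=X
Step 2 (right): focus=G path=3 depth=1 children=['Z'] left=['D', 'H', 'C'] right=[] parent=X
Step 3 (left): focus=C path=2 depth=1 children=[] left=['D', 'H'] right=['G'] parent=X
Step 4 (up): focus=X path=root depth=0 children=['D', 'H', 'C', 'G'] (at root)
Step 5 (down 1): focus=H path=1 depth=1 children=[] left=['D'] right=['C', 'G'] parent=X
Step 6 (left): focus=D path=0 depth=1 children=['B'] left=[] right=['H', 'C', 'G'] parent=X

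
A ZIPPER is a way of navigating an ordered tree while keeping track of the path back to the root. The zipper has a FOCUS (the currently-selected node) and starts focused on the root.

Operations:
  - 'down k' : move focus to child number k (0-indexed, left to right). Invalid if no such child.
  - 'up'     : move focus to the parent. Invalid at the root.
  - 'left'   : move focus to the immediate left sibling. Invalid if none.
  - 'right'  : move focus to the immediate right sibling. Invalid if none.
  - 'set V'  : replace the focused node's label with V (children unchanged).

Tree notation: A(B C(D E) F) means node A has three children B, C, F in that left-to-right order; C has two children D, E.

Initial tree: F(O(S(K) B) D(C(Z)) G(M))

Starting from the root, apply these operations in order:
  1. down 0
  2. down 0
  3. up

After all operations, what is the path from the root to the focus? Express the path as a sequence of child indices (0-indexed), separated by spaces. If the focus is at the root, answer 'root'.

Answer: 0

Derivation:
Step 1 (down 0): focus=O path=0 depth=1 children=['S', 'B'] left=[] right=['D', 'G'] parent=F
Step 2 (down 0): focus=S path=0/0 depth=2 children=['K'] left=[] right=['B'] parent=O
Step 3 (up): focus=O path=0 depth=1 children=['S', 'B'] left=[] right=['D', 'G'] parent=F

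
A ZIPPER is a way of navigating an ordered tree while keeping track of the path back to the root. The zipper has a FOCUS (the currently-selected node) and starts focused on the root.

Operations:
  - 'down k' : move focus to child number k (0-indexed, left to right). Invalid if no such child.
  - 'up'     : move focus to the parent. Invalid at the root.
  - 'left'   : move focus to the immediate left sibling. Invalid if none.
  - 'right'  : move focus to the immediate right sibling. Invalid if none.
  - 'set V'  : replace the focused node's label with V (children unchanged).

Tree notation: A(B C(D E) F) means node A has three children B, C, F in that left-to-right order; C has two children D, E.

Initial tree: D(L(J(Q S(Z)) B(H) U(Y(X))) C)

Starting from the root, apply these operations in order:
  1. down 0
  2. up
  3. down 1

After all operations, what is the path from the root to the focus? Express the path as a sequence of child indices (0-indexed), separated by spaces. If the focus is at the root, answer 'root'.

Answer: 1

Derivation:
Step 1 (down 0): focus=L path=0 depth=1 children=['J', 'B', 'U'] left=[] right=['C'] parent=D
Step 2 (up): focus=D path=root depth=0 children=['L', 'C'] (at root)
Step 3 (down 1): focus=C path=1 depth=1 children=[] left=['L'] right=[] parent=D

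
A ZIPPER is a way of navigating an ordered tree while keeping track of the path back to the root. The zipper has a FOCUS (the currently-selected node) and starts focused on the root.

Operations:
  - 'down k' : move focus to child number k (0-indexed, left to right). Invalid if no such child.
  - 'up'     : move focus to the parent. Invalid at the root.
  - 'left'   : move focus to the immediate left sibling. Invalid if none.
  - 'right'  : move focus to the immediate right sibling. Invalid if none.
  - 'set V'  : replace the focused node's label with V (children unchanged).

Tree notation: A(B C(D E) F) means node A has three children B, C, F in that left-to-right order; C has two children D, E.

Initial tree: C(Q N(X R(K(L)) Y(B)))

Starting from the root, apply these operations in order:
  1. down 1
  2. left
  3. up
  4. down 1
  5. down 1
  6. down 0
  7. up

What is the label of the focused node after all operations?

Step 1 (down 1): focus=N path=1 depth=1 children=['X', 'R', 'Y'] left=['Q'] right=[] parent=C
Step 2 (left): focus=Q path=0 depth=1 children=[] left=[] right=['N'] parent=C
Step 3 (up): focus=C path=root depth=0 children=['Q', 'N'] (at root)
Step 4 (down 1): focus=N path=1 depth=1 children=['X', 'R', 'Y'] left=['Q'] right=[] parent=C
Step 5 (down 1): focus=R path=1/1 depth=2 children=['K'] left=['X'] right=['Y'] parent=N
Step 6 (down 0): focus=K path=1/1/0 depth=3 children=['L'] left=[] right=[] parent=R
Step 7 (up): focus=R path=1/1 depth=2 children=['K'] left=['X'] right=['Y'] parent=N

Answer: R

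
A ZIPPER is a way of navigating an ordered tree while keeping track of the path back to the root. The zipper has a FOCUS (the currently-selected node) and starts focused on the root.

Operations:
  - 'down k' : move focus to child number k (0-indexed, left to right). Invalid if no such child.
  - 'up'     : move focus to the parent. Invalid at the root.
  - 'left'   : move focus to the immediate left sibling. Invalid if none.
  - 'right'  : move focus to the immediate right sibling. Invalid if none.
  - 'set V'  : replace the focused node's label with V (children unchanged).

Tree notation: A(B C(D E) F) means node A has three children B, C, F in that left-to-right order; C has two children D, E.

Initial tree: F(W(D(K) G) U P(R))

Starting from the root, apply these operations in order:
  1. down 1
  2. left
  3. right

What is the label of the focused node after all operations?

Step 1 (down 1): focus=U path=1 depth=1 children=[] left=['W'] right=['P'] parent=F
Step 2 (left): focus=W path=0 depth=1 children=['D', 'G'] left=[] right=['U', 'P'] parent=F
Step 3 (right): focus=U path=1 depth=1 children=[] left=['W'] right=['P'] parent=F

Answer: U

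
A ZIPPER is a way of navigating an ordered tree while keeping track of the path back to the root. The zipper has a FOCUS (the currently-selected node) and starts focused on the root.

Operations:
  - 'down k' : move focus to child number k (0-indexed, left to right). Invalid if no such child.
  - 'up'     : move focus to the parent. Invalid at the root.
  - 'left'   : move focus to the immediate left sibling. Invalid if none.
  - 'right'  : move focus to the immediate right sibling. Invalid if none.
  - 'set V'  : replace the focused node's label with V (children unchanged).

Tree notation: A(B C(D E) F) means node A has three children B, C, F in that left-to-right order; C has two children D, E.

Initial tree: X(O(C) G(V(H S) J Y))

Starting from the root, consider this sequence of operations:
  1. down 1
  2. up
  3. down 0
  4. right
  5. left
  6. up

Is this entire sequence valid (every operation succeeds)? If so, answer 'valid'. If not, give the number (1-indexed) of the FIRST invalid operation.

Step 1 (down 1): focus=G path=1 depth=1 children=['V', 'J', 'Y'] left=['O'] right=[] parent=X
Step 2 (up): focus=X path=root depth=0 children=['O', 'G'] (at root)
Step 3 (down 0): focus=O path=0 depth=1 children=['C'] left=[] right=['G'] parent=X
Step 4 (right): focus=G path=1 depth=1 children=['V', 'J', 'Y'] left=['O'] right=[] parent=X
Step 5 (left): focus=O path=0 depth=1 children=['C'] left=[] right=['G'] parent=X
Step 6 (up): focus=X path=root depth=0 children=['O', 'G'] (at root)

Answer: valid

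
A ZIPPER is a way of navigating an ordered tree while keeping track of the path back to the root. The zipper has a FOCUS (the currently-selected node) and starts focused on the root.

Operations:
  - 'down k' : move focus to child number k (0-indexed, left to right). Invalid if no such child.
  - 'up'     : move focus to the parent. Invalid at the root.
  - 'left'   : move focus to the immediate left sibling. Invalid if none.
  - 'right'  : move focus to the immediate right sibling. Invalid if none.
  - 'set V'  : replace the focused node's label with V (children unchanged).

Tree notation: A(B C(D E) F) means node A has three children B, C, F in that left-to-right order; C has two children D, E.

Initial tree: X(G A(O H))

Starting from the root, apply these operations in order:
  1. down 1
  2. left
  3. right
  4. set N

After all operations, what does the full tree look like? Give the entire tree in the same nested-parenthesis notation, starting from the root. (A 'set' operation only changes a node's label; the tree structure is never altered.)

Step 1 (down 1): focus=A path=1 depth=1 children=['O', 'H'] left=['G'] right=[] parent=X
Step 2 (left): focus=G path=0 depth=1 children=[] left=[] right=['A'] parent=X
Step 3 (right): focus=A path=1 depth=1 children=['O', 'H'] left=['G'] right=[] parent=X
Step 4 (set N): focus=N path=1 depth=1 children=['O', 'H'] left=['G'] right=[] parent=X

Answer: X(G N(O H))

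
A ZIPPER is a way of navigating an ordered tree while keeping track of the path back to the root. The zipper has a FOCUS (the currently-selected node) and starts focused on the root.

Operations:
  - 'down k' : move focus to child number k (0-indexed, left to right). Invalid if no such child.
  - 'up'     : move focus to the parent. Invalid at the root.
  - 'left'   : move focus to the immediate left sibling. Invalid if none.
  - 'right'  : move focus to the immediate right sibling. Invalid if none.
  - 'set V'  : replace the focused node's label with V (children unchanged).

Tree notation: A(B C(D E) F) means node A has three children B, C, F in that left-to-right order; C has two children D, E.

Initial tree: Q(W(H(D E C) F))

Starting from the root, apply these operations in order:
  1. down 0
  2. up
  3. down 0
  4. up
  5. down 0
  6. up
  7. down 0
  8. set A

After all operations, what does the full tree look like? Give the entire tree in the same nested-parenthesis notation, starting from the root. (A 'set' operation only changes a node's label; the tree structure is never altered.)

Step 1 (down 0): focus=W path=0 depth=1 children=['H', 'F'] left=[] right=[] parent=Q
Step 2 (up): focus=Q path=root depth=0 children=['W'] (at root)
Step 3 (down 0): focus=W path=0 depth=1 children=['H', 'F'] left=[] right=[] parent=Q
Step 4 (up): focus=Q path=root depth=0 children=['W'] (at root)
Step 5 (down 0): focus=W path=0 depth=1 children=['H', 'F'] left=[] right=[] parent=Q
Step 6 (up): focus=Q path=root depth=0 children=['W'] (at root)
Step 7 (down 0): focus=W path=0 depth=1 children=['H', 'F'] left=[] right=[] parent=Q
Step 8 (set A): focus=A path=0 depth=1 children=['H', 'F'] left=[] right=[] parent=Q

Answer: Q(A(H(D E C) F))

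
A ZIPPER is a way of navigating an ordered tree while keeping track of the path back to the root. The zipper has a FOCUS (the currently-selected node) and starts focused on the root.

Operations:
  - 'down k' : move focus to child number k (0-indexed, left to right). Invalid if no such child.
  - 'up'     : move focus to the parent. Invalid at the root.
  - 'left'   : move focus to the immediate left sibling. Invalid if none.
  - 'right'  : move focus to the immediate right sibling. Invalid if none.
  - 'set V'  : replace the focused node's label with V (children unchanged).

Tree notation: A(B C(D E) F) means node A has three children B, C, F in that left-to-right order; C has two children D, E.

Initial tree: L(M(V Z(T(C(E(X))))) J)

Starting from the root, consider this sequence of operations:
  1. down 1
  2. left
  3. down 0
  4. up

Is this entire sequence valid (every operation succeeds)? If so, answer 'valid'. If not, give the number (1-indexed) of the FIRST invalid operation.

Step 1 (down 1): focus=J path=1 depth=1 children=[] left=['M'] right=[] parent=L
Step 2 (left): focus=M path=0 depth=1 children=['V', 'Z'] left=[] right=['J'] parent=L
Step 3 (down 0): focus=V path=0/0 depth=2 children=[] left=[] right=['Z'] parent=M
Step 4 (up): focus=M path=0 depth=1 children=['V', 'Z'] left=[] right=['J'] parent=L

Answer: valid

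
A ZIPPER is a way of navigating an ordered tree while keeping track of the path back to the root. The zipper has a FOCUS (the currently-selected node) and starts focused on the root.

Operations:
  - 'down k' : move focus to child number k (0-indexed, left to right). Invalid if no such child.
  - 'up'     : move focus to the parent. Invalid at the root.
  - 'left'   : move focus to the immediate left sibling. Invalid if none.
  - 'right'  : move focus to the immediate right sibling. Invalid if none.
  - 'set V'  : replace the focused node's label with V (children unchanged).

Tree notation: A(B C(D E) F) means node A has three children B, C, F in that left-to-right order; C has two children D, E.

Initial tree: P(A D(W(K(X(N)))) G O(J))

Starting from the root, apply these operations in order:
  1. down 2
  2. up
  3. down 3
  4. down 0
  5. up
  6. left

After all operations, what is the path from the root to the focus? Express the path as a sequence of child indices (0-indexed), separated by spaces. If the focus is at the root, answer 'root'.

Answer: 2

Derivation:
Step 1 (down 2): focus=G path=2 depth=1 children=[] left=['A', 'D'] right=['O'] parent=P
Step 2 (up): focus=P path=root depth=0 children=['A', 'D', 'G', 'O'] (at root)
Step 3 (down 3): focus=O path=3 depth=1 children=['J'] left=['A', 'D', 'G'] right=[] parent=P
Step 4 (down 0): focus=J path=3/0 depth=2 children=[] left=[] right=[] parent=O
Step 5 (up): focus=O path=3 depth=1 children=['J'] left=['A', 'D', 'G'] right=[] parent=P
Step 6 (left): focus=G path=2 depth=1 children=[] left=['A', 'D'] right=['O'] parent=P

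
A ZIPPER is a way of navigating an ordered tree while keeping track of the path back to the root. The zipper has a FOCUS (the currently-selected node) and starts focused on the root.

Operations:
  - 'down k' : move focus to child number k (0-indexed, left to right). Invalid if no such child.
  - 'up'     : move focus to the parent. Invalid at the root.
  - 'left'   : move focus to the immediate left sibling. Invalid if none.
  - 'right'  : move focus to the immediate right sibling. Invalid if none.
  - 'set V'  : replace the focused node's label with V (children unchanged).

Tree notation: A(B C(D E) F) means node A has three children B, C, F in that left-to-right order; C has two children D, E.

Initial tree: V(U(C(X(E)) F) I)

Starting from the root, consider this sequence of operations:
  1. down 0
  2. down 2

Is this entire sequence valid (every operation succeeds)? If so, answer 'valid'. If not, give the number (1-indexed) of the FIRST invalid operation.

Step 1 (down 0): focus=U path=0 depth=1 children=['C', 'F'] left=[] right=['I'] parent=V
Step 2 (down 2): INVALID

Answer: 2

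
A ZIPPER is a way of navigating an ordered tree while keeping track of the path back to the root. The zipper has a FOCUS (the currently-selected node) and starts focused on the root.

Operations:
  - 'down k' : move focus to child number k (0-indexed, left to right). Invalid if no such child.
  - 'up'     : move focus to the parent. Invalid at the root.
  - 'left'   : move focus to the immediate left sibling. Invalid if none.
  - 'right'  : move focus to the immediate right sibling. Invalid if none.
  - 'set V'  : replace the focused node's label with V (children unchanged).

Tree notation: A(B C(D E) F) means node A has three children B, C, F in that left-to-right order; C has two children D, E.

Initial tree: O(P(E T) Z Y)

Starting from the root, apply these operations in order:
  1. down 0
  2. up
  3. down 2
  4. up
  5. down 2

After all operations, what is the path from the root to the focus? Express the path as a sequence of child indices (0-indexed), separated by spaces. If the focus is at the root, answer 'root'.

Step 1 (down 0): focus=P path=0 depth=1 children=['E', 'T'] left=[] right=['Z', 'Y'] parent=O
Step 2 (up): focus=O path=root depth=0 children=['P', 'Z', 'Y'] (at root)
Step 3 (down 2): focus=Y path=2 depth=1 children=[] left=['P', 'Z'] right=[] parent=O
Step 4 (up): focus=O path=root depth=0 children=['P', 'Z', 'Y'] (at root)
Step 5 (down 2): focus=Y path=2 depth=1 children=[] left=['P', 'Z'] right=[] parent=O

Answer: 2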